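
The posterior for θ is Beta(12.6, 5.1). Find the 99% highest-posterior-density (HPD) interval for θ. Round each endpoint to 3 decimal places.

[0.431, 0.937]

The posterior is unimodal and skewed, so the HPD interval has equal density at both endpoints and is the shortest 99% interval.
Solving f(0.431) = f(0.937) with F(0.937) − F(0.431) = 0.99 gives [0.431, 0.937].
For comparison, the equal-tailed interval is [0.413, 0.926]; the HPD is narrower and shifted toward the mode.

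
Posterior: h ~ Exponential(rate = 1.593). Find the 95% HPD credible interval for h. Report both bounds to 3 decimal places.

The exponential density is strictly decreasing on [0, ∞), so the HPD interval is anchored at 0: [0, q] with P(h ≤ q) = 0.95.
q = −ln(1 − 0.95) / 1.593 = 2.9957 / 1.593 = 1.881.

[0.000, 1.881]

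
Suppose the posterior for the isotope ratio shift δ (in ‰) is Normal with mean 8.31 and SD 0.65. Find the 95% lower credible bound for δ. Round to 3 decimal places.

7.241

Need L with P(δ ≥ L) = 0.95: L = 8.31 − z_{0.05}·0.65.
z = 1.645; L = 8.31 − 1.645 × 0.65 = 7.241.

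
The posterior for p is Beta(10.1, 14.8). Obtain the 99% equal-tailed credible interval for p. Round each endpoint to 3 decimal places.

Posterior: Beta(10.1, 14.8).
Equal-tailed 99% interval: the 0.005 and 0.995 quantiles of Beta(10.1, 14.8).
Posterior mean ≈ 0.406, SD ≈ 0.096; a Normal approximation gives roughly [0.157, 0.654].
Exact: F⁻¹(0.005) = 0.180; F⁻¹(0.995) = 0.659.

[0.180, 0.659]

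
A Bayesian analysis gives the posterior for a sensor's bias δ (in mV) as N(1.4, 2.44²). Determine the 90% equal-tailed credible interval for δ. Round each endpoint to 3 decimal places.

[-2.613, 5.413]

The posterior is symmetric, so the 90% equal-tailed interval is δ = 1.4 ± z·2.44 with z = 1.645.
Half-width: 1.645 × 2.44 = 4.013.
1.4 − 4.013 = -2.613; 1.4 + 4.013 = 5.413.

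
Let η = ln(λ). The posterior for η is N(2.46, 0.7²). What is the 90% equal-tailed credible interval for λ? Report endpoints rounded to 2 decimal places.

[3.70, 37.02]

On the log scale the 90% interval is 2.46 ± 1.645 × 0.7 = [1.3086, 3.6114].
Exponentiate: [e^1.3086, e^3.6114] = [3.70, 37.02].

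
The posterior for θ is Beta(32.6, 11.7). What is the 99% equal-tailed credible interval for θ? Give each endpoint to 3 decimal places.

Posterior: Beta(32.6, 11.7).
Equal-tailed 99% interval: the 0.005 and 0.995 quantiles of Beta(32.6, 11.7).
Posterior mean ≈ 0.736, SD ≈ 0.066; a Normal approximation gives roughly [0.567, 0.905].
Exact: F⁻¹(0.005) = 0.551; F⁻¹(0.995) = 0.882.

[0.551, 0.882]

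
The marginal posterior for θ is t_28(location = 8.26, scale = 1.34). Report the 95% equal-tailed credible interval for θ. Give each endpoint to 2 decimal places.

[5.52, 11.00]

The t_28 distribution is symmetric; the 95% interval is 8.26 ± t·1.34 with t_{0.975,28} = 2.048.
Half-width: 2.048 × 1.34 = 2.74.
8.26 − 2.74 = 5.52; 8.26 + 2.74 = 11.00.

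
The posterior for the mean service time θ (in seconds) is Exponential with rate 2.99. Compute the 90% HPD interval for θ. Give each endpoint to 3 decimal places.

The exponential density is strictly decreasing on [0, ∞), so the HPD interval is anchored at 0: [0, q] with P(θ ≤ q) = 0.90.
q = −ln(1 − 0.90) / 2.99 = 2.3026 / 2.99 = 0.770.

[0.000, 0.770]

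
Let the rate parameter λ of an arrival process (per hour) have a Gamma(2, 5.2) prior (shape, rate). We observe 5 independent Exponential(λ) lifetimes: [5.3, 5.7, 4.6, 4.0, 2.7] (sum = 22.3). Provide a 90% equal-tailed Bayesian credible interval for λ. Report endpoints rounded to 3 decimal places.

Posterior: Gamma(2+5, 5.2+22.3) = Gamma(7, 27.5) (shape, rate).
Equal-tailed 90% interval: Gamma(7, 27.5) quantiles at 0.05 and 0.95.
Posterior mean ≈ 0.255, SD ≈ 0.096; a Normal approximation gives roughly [0.096, 0.413].
Exact: lower = 0.119; upper = 0.431.

[0.119, 0.431]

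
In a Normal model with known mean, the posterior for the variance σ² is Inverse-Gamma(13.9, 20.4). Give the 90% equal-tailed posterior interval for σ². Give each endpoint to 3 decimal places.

[0.993, 2.433]

Inverse-Gamma(13.9, 20.4) quantiles: F⁻¹(0.05) and F⁻¹(0.95).
Equivalently, 1/σ² ~ Gamma(13.9, rate = 20.4); invert its 0.95 and 0.05 quantiles.
Posterior mean ≈ 1.581, SD ≈ 0.458; a Normal approximation gives roughly [0.827, 2.335].
Exact: lower = 0.993; upper = 2.433.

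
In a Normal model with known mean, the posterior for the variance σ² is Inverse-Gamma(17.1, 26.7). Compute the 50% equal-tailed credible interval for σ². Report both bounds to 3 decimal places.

Inverse-Gamma(17.1, 26.7) quantiles: F⁻¹(0.25) and F⁻¹(0.75).
Equivalently, 1/σ² ~ Gamma(17.1, rate = 26.7); invert its 0.75 and 0.25 quantiles.
Posterior mean ≈ 1.658, SD ≈ 0.427; a Normal approximation gives roughly [1.371, 1.946].
Exact: lower = 1.357; upper = 1.886.

[1.357, 1.886]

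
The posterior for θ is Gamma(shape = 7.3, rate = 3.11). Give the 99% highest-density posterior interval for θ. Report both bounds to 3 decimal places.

[0.577, 4.916]

The posterior is unimodal and skewed, so the HPD interval has equal density at both endpoints and is the shortest 99% interval.
Solving f(0.577) = f(4.916) with F(4.916) − F(0.577) = 0.99 gives [0.577, 4.916].
For comparison, the equal-tailed interval is [0.706, 5.179]; the HPD is narrower and shifted toward the mode.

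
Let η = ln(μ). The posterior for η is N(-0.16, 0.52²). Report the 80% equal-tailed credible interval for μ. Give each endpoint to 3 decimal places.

On the log scale the 80% interval is -0.16 ± 1.282 × 0.52 = [-0.8264, 0.5064].
Exponentiate: [e^-0.8264, e^0.5064] = [0.438, 1.659].

[0.438, 1.659]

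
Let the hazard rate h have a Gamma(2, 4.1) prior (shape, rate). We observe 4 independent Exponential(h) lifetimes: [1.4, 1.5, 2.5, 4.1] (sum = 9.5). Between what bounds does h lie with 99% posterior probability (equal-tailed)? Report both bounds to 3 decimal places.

[0.113, 1.040]

Posterior: Gamma(2+4, 4.1+9.5) = Gamma(6, 13.6) (shape, rate).
Equal-tailed 99% interval: Gamma(6, 13.6) quantiles at 0.005 and 0.995.
Posterior mean ≈ 0.441, SD ≈ 0.180; a Normal approximation gives roughly [-0.023, 0.905].
Exact: lower = 0.113; upper = 1.040.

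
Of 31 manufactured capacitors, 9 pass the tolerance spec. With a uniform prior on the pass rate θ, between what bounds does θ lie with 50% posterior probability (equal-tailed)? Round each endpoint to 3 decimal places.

[0.247, 0.355]

Posterior: Beta(1+9, 1+22) = Beta(10, 23).
Equal-tailed 50% interval: the 0.25 and 0.75 quantiles of Beta(10, 23).
Posterior mean ≈ 0.303, SD ≈ 0.079; a Normal approximation gives roughly [0.250, 0.356].
Exact: F⁻¹(0.25) = 0.247; F⁻¹(0.75) = 0.355.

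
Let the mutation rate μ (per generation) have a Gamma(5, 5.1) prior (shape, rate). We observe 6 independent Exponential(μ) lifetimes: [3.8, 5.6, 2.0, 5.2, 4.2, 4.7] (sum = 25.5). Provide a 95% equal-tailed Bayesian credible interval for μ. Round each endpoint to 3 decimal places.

Posterior: Gamma(5+6, 5.1+25.5) = Gamma(11, 30.6) (shape, rate).
Equal-tailed 95% interval: Gamma(11, 30.6) quantiles at 0.025 and 0.975.
Posterior mean ≈ 0.359, SD ≈ 0.108; a Normal approximation gives roughly [0.147, 0.572].
Exact: lower = 0.179; upper = 0.601.

[0.179, 0.601]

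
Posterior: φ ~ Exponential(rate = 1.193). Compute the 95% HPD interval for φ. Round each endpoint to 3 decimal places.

[0.000, 2.511]

The exponential density is strictly decreasing on [0, ∞), so the HPD interval is anchored at 0: [0, q] with P(φ ≤ q) = 0.95.
q = −ln(1 − 0.95) / 1.193 = 2.9957 / 1.193 = 2.511.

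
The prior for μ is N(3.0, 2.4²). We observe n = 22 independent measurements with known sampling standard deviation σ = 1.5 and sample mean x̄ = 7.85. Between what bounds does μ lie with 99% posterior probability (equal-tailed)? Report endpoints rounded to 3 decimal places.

Posterior precision = 1/2.4² + 22/1.5² = 0.1736 + 9.7778 = 9.9514, so posterior SD = 0.3170.
Posterior mean = (3.0/2.4² + 22·7.85/1.5²) / 9.9514 = 7.7654.
Interval: 7.7654 ± 2.576 × 0.3170 → [6.949, 8.582].

[6.949, 8.582]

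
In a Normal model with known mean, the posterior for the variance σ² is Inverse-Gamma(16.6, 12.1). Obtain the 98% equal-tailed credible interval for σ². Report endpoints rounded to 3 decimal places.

Inverse-Gamma(16.6, 12.1) quantiles: F⁻¹(0.01) and F⁻¹(0.99).
Equivalently, 1/σ² ~ Gamma(16.6, rate = 12.1); invert its 0.99 and 0.01 quantiles.
Posterior mean ≈ 0.776, SD ≈ 0.203; a Normal approximation gives roughly [0.303, 1.248].
Exact: lower = 0.440; upper = 1.406.

[0.440, 1.406]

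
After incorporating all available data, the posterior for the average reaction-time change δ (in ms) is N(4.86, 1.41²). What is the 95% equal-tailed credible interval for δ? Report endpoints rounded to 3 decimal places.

[2.096, 7.624]

The posterior is symmetric, so the 95% equal-tailed interval is δ = 4.86 ± z·1.41 with z = 1.960.
Half-width: 1.960 × 1.41 = 2.764.
4.86 − 2.764 = 2.096; 4.86 + 2.764 = 7.624.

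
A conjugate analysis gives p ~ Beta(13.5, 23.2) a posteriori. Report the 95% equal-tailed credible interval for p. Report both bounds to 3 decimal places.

Posterior: Beta(13.5, 23.2).
Equal-tailed 95% interval: the 0.025 and 0.975 quantiles of Beta(13.5, 23.2).
Posterior mean ≈ 0.368, SD ≈ 0.079; a Normal approximation gives roughly [0.214, 0.522].
Exact: F⁻¹(0.025) = 0.222; F⁻¹(0.975) = 0.528.

[0.222, 0.528]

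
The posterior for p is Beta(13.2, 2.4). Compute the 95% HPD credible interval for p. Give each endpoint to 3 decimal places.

[0.674, 0.988]

The posterior is unimodal and skewed, so the HPD interval has equal density at both endpoints and is the shortest 95% interval.
Solving f(0.674) = f(0.988) with F(0.988) − F(0.674) = 0.95 gives [0.674, 0.988].
For comparison, the equal-tailed interval is [0.637, 0.973]; the HPD is narrower and shifted toward the mode.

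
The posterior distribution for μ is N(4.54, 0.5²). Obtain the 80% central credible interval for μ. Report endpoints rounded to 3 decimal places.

The posterior is symmetric, so the 80% equal-tailed interval is μ = 4.54 ± z·0.5 with z = 1.282.
Half-width: 1.282 × 0.5 = 0.641.
4.54 − 0.641 = 3.899; 4.54 + 0.641 = 5.181.

[3.899, 5.181]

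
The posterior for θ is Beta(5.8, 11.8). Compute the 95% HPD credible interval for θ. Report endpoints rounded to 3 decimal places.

[0.126, 0.543]

The posterior is unimodal and skewed, so the HPD interval has equal density at both endpoints and is the shortest 95% interval.
Solving f(0.126) = f(0.543) with F(0.543) − F(0.126) = 0.95 gives [0.126, 0.543].
For comparison, the equal-tailed interval is [0.138, 0.558]; the HPD is narrower and shifted toward the mode.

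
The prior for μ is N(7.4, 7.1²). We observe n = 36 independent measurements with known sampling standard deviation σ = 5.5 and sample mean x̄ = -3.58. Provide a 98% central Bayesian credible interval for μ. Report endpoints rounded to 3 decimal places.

Posterior precision = 1/7.1² + 36/5.5² = 0.0198 + 1.1901 = 1.2099, so posterior SD = 0.9091.
Posterior mean = (7.4/7.1² + 36·-3.58/5.5²) / 1.2099 = -3.4000.
Interval: -3.4000 ± 2.326 × 0.9091 → [-5.515, -1.285].

[-5.515, -1.285]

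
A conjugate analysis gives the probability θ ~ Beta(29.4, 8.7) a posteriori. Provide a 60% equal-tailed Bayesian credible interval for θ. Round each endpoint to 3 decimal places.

[0.716, 0.830]

Posterior: Beta(29.4, 8.7).
Equal-tailed 60% interval: the 0.2 and 0.8 quantiles of Beta(29.4, 8.7).
Posterior mean ≈ 0.772, SD ≈ 0.067; a Normal approximation gives roughly [0.715, 0.828].
Exact: F⁻¹(0.2) = 0.716; F⁻¹(0.8) = 0.830.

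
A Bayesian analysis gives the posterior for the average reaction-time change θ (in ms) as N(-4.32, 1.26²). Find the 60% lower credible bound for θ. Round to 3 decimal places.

Need L with P(θ ≥ L) = 0.60: L = -4.32 − z_{0.4}·1.26.
z = 0.253; L = -4.32 − 0.253 × 1.26 = -4.639.

-4.639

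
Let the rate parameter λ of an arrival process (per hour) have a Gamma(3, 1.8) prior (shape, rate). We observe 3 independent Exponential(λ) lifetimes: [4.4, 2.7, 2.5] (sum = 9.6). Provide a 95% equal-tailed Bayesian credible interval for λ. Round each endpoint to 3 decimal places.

Posterior: Gamma(3+3, 1.8+9.6) = Gamma(6, 11.4) (shape, rate).
Equal-tailed 95% interval: Gamma(6, 11.4) quantiles at 0.025 and 0.975.
Posterior mean ≈ 0.526, SD ≈ 0.215; a Normal approximation gives roughly [0.105, 0.947].
Exact: lower = 0.193; upper = 1.024.

[0.193, 1.024]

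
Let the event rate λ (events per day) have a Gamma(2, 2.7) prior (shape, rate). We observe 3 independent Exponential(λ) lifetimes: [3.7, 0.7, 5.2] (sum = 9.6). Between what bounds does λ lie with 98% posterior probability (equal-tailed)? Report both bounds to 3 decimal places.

Posterior: Gamma(2+3, 2.7+9.6) = Gamma(5, 12.3) (shape, rate).
Equal-tailed 98% interval: Gamma(5, 12.3) quantiles at 0.01 and 0.99.
Posterior mean ≈ 0.407, SD ≈ 0.182; a Normal approximation gives roughly [-0.016, 0.829].
Exact: lower = 0.104; upper = 0.943.

[0.104, 0.943]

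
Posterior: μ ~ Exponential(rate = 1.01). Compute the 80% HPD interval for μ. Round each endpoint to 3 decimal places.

[0.000, 1.594]

The exponential density is strictly decreasing on [0, ∞), so the HPD interval is anchored at 0: [0, q] with P(μ ≤ q) = 0.80.
q = −ln(1 − 0.80) / 1.01 = 1.6094 / 1.01 = 1.594.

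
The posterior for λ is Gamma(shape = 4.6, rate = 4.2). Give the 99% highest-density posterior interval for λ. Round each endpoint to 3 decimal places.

[0.142, 2.649]

The posterior is unimodal and skewed, so the HPD interval has equal density at both endpoints and is the shortest 99% interval.
Solving f(0.142) = f(2.649) with F(2.649) − F(0.142) = 0.99 gives [0.142, 2.649].
For comparison, the equal-tailed interval is [0.216, 2.847]; the HPD is narrower and shifted toward the mode.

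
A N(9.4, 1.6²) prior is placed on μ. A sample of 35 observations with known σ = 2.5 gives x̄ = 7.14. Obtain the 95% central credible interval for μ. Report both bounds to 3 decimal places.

[6.487, 8.088]

Posterior precision = 1/1.6² + 35/2.5² = 0.3906 + 5.6000 = 5.9906, so posterior SD = 0.4086.
Posterior mean = (9.4/1.6² + 35·7.14/2.5²) / 5.9906 = 7.2874.
Interval: 7.2874 ± 1.960 × 0.4086 → [6.487, 8.088].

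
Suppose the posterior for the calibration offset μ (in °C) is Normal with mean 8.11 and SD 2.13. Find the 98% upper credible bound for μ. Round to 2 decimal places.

Need U with P(μ ≤ U) = 0.98: U = 8.11 + z_{0.02}·2.13.
z = 2.054; U = 8.11 + 2.054 × 2.13 = 12.48.

12.48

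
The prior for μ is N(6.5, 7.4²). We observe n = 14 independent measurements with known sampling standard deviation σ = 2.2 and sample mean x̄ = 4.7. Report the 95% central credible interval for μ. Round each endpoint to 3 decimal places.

[3.563, 5.860]

Posterior precision = 1/7.4² + 14/2.2² = 0.0183 + 2.8926 = 2.9108, so posterior SD = 0.5861.
Posterior mean = (6.5/7.4² + 14·4.7/2.2²) / 2.9108 = 4.7113.
Interval: 4.7113 ± 1.960 × 0.5861 → [3.563, 5.860].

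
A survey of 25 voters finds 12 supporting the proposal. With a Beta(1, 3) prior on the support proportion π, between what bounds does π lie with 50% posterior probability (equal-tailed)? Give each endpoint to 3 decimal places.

Posterior: Beta(1+12, 3+13) = Beta(13, 16).
Equal-tailed 50% interval: the 0.25 and 0.75 quantiles of Beta(13, 16).
Posterior mean ≈ 0.448, SD ≈ 0.091; a Normal approximation gives roughly [0.387, 0.510].
Exact: F⁻¹(0.25) = 0.385; F⁻¹(0.75) = 0.510.

[0.385, 0.510]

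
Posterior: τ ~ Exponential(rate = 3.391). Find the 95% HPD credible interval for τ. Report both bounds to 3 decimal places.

The exponential density is strictly decreasing on [0, ∞), so the HPD interval is anchored at 0: [0, q] with P(τ ≤ q) = 0.95.
q = −ln(1 − 0.95) / 3.391 = 2.9957 / 3.391 = 0.883.

[0.000, 0.883]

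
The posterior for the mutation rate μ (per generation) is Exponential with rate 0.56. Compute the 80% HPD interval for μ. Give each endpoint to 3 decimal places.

The exponential density is strictly decreasing on [0, ∞), so the HPD interval is anchored at 0: [0, q] with P(μ ≤ q) = 0.80.
q = −ln(1 − 0.80) / 0.56 = 1.6094 / 0.56 = 2.874.

[0.000, 2.874]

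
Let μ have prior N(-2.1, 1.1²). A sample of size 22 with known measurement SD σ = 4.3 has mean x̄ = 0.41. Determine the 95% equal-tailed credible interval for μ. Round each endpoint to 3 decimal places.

[-1.999, 0.761]

Posterior precision = 1/1.1² + 22/4.3² = 0.8264 + 1.1898 = 2.0163, so posterior SD = 0.7042.
Posterior mean = (-2.1/1.1² + 22·0.41/4.3²) / 2.0163 = -0.6188.
Interval: -0.6188 ± 1.960 × 0.7042 → [-1.999, 0.761].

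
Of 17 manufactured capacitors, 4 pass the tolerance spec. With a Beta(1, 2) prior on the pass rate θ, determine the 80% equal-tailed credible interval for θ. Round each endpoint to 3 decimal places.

[0.134, 0.378]

Posterior: Beta(1+4, 2+13) = Beta(5, 15).
Equal-tailed 80% interval: the 0.1 and 0.9 quantiles of Beta(5, 15).
Posterior mean ≈ 0.250, SD ≈ 0.094; a Normal approximation gives roughly [0.129, 0.371].
Exact: F⁻¹(0.1) = 0.134; F⁻¹(0.9) = 0.378.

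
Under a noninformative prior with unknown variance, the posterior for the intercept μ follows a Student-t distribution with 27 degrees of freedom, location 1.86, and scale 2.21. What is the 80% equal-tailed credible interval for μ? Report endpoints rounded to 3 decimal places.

The t_27 distribution is symmetric; the 80% interval is 1.86 ± t·2.21 with t_{0.9,27} = 1.314.
Half-width: 1.314 × 2.21 = 2.903.
1.86 − 2.903 = -1.043; 1.86 + 2.903 = 4.763.

[-1.043, 4.763]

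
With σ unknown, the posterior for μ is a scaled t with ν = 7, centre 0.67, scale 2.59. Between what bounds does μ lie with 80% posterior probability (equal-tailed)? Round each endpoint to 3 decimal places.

[-2.995, 4.335]

The t_7 distribution is symmetric; the 80% interval is 0.67 ± t·2.59 with t_{0.9,7} = 1.415.
Half-width: 1.415 × 2.59 = 3.665.
0.67 − 3.665 = -2.995; 0.67 + 3.665 = 4.335.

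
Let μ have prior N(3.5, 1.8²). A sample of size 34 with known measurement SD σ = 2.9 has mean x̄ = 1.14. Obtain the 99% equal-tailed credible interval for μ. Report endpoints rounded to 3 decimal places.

[0.073, 2.542]

Posterior precision = 1/1.8² + 34/2.9² = 0.3086 + 4.0428 = 4.3514, so posterior SD = 0.4794.
Posterior mean = (3.5/1.8² + 34·1.14/2.9²) / 4.3514 = 1.3074.
Interval: 1.3074 ± 2.576 × 0.4794 → [0.073, 2.542].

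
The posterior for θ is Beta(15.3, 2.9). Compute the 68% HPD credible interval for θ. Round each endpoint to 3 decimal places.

[0.790, 0.946]

The posterior is unimodal and skewed, so the HPD interval has equal density at both endpoints and is the shortest 68% interval.
Solving f(0.790) = f(0.946) with F(0.946) − F(0.790) = 0.68 gives [0.790, 0.946].
For comparison, the equal-tailed interval is [0.758, 0.923]; the HPD is narrower and shifted toward the mode.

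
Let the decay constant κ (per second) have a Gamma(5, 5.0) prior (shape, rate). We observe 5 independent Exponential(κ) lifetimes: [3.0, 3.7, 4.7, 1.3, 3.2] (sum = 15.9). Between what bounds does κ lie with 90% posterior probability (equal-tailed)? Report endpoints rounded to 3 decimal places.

[0.260, 0.751]

Posterior: Gamma(5+5, 5.0+15.9) = Gamma(10, 20.9) (shape, rate).
Equal-tailed 90% interval: Gamma(10, 20.9) quantiles at 0.05 and 0.95.
Posterior mean ≈ 0.478, SD ≈ 0.151; a Normal approximation gives roughly [0.230, 0.727].
Exact: lower = 0.260; upper = 0.751.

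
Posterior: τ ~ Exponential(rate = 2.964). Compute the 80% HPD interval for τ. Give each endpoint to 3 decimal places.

[0.000, 0.543]

The exponential density is strictly decreasing on [0, ∞), so the HPD interval is anchored at 0: [0, q] with P(τ ≤ q) = 0.80.
q = −ln(1 − 0.80) / 2.964 = 1.6094 / 2.964 = 0.543.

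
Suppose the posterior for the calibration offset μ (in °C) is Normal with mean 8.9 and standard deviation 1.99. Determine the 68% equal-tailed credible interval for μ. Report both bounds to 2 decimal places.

The posterior is symmetric, so the 68% equal-tailed interval is μ = 8.9 ± z·1.99 with z = 0.994.
Half-width: 0.994 × 1.99 = 1.98.
8.9 − 1.98 = 6.92; 8.9 + 1.98 = 10.88.

[6.92, 10.88]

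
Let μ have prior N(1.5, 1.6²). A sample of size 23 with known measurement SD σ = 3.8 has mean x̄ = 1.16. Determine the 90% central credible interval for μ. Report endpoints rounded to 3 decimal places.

[0.059, 2.395]

Posterior precision = 1/1.6² + 23/3.8² = 0.3906 + 1.5928 = 1.9834, so posterior SD = 0.7101.
Posterior mean = (1.5/1.6² + 23·1.16/3.8²) / 1.9834 = 1.2270.
Interval: 1.2270 ± 1.645 × 0.7101 → [0.059, 2.395].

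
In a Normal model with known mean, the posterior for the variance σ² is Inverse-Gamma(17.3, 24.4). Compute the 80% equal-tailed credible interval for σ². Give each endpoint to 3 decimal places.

[1.070, 1.995]

Inverse-Gamma(17.3, 24.4) quantiles: F⁻¹(0.1) and F⁻¹(0.9).
Equivalently, 1/σ² ~ Gamma(17.3, rate = 24.4); invert its 0.9 and 0.1 quantiles.
Posterior mean ≈ 1.497, SD ≈ 0.383; a Normal approximation gives roughly [1.006, 1.987].
Exact: lower = 1.070; upper = 1.995.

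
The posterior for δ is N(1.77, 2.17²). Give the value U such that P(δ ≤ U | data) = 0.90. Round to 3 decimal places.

Need U with P(δ ≤ U) = 0.90: U = 1.77 + z_{0.1}·2.17.
z = 1.282; U = 1.77 + 1.282 × 2.17 = 4.551.

4.551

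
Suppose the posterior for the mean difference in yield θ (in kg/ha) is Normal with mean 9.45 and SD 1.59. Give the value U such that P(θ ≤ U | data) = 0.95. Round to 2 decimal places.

Need U with P(θ ≤ U) = 0.95: U = 9.45 + z_{0.05}·1.59.
z = 1.645; U = 9.45 + 1.645 × 1.59 = 12.07.

12.07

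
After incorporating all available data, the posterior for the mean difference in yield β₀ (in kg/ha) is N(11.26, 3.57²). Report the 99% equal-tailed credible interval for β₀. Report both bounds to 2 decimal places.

[2.06, 20.46]

The posterior is symmetric, so the 99% equal-tailed interval is β₀ = 11.26 ± z·3.57 with z = 2.576.
Half-width: 2.576 × 3.57 = 9.20.
11.26 − 9.20 = 2.06; 11.26 + 9.20 = 20.46.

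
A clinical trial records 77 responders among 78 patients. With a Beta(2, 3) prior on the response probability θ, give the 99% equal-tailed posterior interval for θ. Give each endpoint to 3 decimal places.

[0.872, 0.992]

Posterior: Beta(2+77, 3+1) = Beta(79, 4).
Equal-tailed 99% interval: the 0.005 and 0.995 quantiles of Beta(79, 4).
Posterior mean ≈ 0.952, SD ≈ 0.023; a Normal approximation gives roughly [0.892, 1.012].
Exact: F⁻¹(0.005) = 0.872; F⁻¹(0.995) = 0.992.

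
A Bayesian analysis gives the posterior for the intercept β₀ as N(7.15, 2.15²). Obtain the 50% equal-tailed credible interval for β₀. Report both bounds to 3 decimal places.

The posterior is symmetric, so the 50% equal-tailed interval is β₀ = 7.15 ± z·2.15 with z = 0.674.
Half-width: 0.674 × 2.15 = 1.450.
7.15 − 1.450 = 5.700; 7.15 + 1.450 = 8.600.

[5.700, 8.600]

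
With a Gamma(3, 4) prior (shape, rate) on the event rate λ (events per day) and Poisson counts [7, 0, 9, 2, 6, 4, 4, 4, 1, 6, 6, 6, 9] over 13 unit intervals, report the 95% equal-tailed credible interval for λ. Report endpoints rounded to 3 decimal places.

[3.054, 4.939]

Posterior: Gamma(3+64, 4+13) = Gamma(67, 17) (shape, rate).
Equal-tailed 95% interval: Gamma(67, 17) quantiles at 0.025 and 0.975.
Posterior mean ≈ 3.941, SD ≈ 0.481; a Normal approximation gives roughly [2.997, 4.885].
Exact: lower = 3.054; upper = 4.939.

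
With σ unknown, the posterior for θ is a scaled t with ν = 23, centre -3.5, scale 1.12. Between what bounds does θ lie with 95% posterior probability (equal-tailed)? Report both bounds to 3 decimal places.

The t_23 distribution is symmetric; the 95% interval is -3.5 ± t·1.12 with t_{0.975,23} = 2.069.
Half-width: 2.069 × 1.12 = 2.317.
-3.5 − 2.317 = -5.817; -3.5 + 2.317 = -1.183.

[-5.817, -1.183]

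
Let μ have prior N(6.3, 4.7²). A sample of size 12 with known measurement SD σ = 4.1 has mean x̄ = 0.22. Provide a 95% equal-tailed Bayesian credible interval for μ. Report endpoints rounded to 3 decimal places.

[-1.667, 2.832]

Posterior precision = 1/4.7² + 12/4.1² = 0.0453 + 0.7139 = 0.7591, so posterior SD = 1.1477.
Posterior mean = (6.3/4.7² + 12·0.22/4.1²) / 0.7591 = 0.5826.
Interval: 0.5826 ± 1.960 × 1.1477 → [-1.667, 2.832].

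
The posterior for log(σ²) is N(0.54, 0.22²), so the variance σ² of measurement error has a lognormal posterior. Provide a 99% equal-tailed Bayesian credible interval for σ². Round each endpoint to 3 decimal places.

On the log scale the 99% interval is 0.54 ± 2.576 × 0.22 = [-0.0267, 1.1067].
Exponentiate: [e^-0.0267, e^1.1067] = [0.974, 3.024].

[0.974, 3.024]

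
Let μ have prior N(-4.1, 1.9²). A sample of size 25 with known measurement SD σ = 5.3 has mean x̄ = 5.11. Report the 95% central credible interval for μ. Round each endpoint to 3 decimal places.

[1.110, 4.738]

Posterior precision = 1/1.9² + 25/5.3² = 0.2770 + 0.8900 = 1.1670, so posterior SD = 0.9257.
Posterior mean = (-4.1/1.9² + 25·5.11/5.3²) / 1.1670 = 2.9239.
Interval: 2.9239 ± 1.960 × 0.9257 → [1.110, 4.738].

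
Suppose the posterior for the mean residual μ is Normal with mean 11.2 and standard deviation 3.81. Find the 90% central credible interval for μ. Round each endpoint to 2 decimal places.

The posterior is symmetric, so the 90% equal-tailed interval is μ = 11.2 ± z·3.81 with z = 1.645.
Half-width: 1.645 × 3.81 = 6.27.
11.2 − 6.27 = 4.93; 11.2 + 6.27 = 17.47.

[4.93, 17.47]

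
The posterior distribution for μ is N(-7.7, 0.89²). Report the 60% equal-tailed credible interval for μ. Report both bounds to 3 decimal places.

[-8.449, -6.951]

The posterior is symmetric, so the 60% equal-tailed interval is μ = -7.7 ± z·0.89 with z = 0.842.
Half-width: 0.842 × 0.89 = 0.749.
-7.7 − 0.749 = -8.449; -7.7 + 0.749 = -6.951.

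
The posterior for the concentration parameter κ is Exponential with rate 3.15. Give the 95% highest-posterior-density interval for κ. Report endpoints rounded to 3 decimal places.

The exponential density is strictly decreasing on [0, ∞), so the HPD interval is anchored at 0: [0, q] with P(κ ≤ q) = 0.95.
q = −ln(1 − 0.95) / 3.15 = 2.9957 / 3.15 = 0.951.

[0.000, 0.951]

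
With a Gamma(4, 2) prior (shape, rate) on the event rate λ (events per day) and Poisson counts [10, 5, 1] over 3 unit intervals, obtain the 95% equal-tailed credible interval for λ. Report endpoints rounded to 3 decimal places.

[2.443, 5.934]

Posterior: Gamma(4+16, 2+3) = Gamma(20, 5) (shape, rate).
Equal-tailed 95% interval: Gamma(20, 5) quantiles at 0.025 and 0.975.
Posterior mean ≈ 4.000, SD ≈ 0.894; a Normal approximation gives roughly [2.247, 5.753].
Exact: lower = 2.443; upper = 5.934.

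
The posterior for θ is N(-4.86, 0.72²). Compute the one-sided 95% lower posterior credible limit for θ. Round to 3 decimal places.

Need L with P(θ ≥ L) = 0.95: L = -4.86 − z_{0.05}·0.72.
z = 1.645; L = -4.86 − 1.645 × 0.72 = -6.044.

-6.044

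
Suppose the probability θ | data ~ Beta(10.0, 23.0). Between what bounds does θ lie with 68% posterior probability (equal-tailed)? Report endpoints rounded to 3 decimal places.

Posterior: Beta(10.0, 23.0).
Equal-tailed 68% interval: the 0.16 and 0.84 quantiles of Beta(10.0, 23.0).
Posterior mean ≈ 0.303, SD ≈ 0.079; a Normal approximation gives roughly [0.225, 0.381].
Exact: F⁻¹(0.16) = 0.224; F⁻¹(0.84) = 0.382.

[0.224, 0.382]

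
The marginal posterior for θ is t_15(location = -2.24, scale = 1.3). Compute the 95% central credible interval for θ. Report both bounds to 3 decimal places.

The t_15 distribution is symmetric; the 95% interval is -2.24 ± t·1.3 with t_{0.975,15} = 2.131.
Half-width: 2.131 × 1.3 = 2.771.
-2.24 − 2.771 = -5.011; -2.24 + 2.771 = 0.531.

[-5.011, 0.531]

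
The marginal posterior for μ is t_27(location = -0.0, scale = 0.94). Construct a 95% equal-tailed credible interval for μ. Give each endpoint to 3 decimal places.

[-1.929, 1.929]

The t_27 distribution is symmetric; the 95% interval is -0.0 ± t·0.94 with t_{0.975,27} = 2.052.
Half-width: 2.052 × 0.94 = 1.929.
-0.0 − 1.929 = -1.929; -0.0 + 1.929 = 1.929.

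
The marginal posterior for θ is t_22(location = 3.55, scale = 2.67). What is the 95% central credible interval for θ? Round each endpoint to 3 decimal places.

[-1.987, 9.087]

The t_22 distribution is symmetric; the 95% interval is 3.55 ± t·2.67 with t_{0.975,22} = 2.074.
Half-width: 2.074 × 2.67 = 5.537.
3.55 − 5.537 = -1.987; 3.55 + 5.537 = 9.087.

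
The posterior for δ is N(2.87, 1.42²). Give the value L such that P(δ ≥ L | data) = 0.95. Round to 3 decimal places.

0.534

Need L with P(δ ≥ L) = 0.95: L = 2.87 − z_{0.05}·1.42.
z = 1.645; L = 2.87 − 1.645 × 1.42 = 0.534.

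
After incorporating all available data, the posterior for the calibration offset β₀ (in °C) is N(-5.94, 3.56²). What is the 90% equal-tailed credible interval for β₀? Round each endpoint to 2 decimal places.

[-11.80, -0.08]

The posterior is symmetric, so the 90% equal-tailed interval is β₀ = -5.94 ± z·3.56 with z = 1.645.
Half-width: 1.645 × 3.56 = 5.86.
-5.94 − 5.86 = -11.80; -5.94 + 5.86 = -0.08.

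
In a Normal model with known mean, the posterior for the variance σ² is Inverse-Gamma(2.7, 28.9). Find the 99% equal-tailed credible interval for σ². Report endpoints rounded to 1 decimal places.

[3.3, 113.2]

Inverse-Gamma(2.7, 28.9) quantiles: F⁻¹(0.005) and F⁻¹(0.995).
Equivalently, 1/σ² ~ Gamma(2.7, rate = 28.9); invert its 0.995 and 0.005 quantiles.
Posterior mean ≈ 17.0, SD ≈ 20.3; a Normal approximation gives roughly [-35.3, 69.3].
Exact: lower = 3.3; upper = 113.2.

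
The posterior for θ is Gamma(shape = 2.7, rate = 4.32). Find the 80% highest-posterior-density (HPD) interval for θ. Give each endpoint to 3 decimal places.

The posterior is unimodal and skewed, so the HPD interval has equal density at both endpoints and is the shortest 80% interval.
Solving f(0.114) = f(0.948) with F(0.948) − F(0.114) = 0.80 gives [0.114, 0.948].
For comparison, the equal-tailed interval is [0.213, 1.135]; the HPD is narrower and shifted toward the mode.

[0.114, 0.948]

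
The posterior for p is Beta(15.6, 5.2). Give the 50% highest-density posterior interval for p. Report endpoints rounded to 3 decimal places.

[0.710, 0.835]

The posterior is unimodal and skewed, so the HPD interval has equal density at both endpoints and is the shortest 50% interval.
Solving f(0.710) = f(0.835) with F(0.835) − F(0.710) = 0.50 gives [0.710, 0.835].
For comparison, the equal-tailed interval is [0.691, 0.818]; the HPD is narrower and shifted toward the mode.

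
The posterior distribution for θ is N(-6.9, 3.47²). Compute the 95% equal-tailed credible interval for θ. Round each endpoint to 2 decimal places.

The posterior is symmetric, so the 95% equal-tailed interval is θ = -6.9 ± z·3.47 with z = 1.960.
Half-width: 1.960 × 3.47 = 6.80.
-6.9 − 6.80 = -13.70; -6.9 + 6.80 = -0.10.

[-13.70, -0.10]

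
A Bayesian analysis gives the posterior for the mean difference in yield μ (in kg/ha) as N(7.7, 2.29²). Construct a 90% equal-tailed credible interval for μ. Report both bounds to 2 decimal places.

[3.93, 11.47]

The posterior is symmetric, so the 90% equal-tailed interval is μ = 7.7 ± z·2.29 with z = 1.645.
Half-width: 1.645 × 2.29 = 3.77.
7.7 − 3.77 = 3.93; 7.7 + 3.77 = 11.47.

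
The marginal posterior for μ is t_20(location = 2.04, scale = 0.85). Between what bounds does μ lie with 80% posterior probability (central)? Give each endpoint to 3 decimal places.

[0.913, 3.167]

The t_20 distribution is symmetric; the 80% interval is 2.04 ± t·0.85 with t_{0.9,20} = 1.325.
Half-width: 1.325 × 0.85 = 1.127.
2.04 − 1.127 = 0.913; 2.04 + 1.127 = 3.167.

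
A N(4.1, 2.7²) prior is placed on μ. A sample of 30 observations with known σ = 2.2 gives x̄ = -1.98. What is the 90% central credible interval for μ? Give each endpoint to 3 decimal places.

Posterior precision = 1/2.7² + 30/2.2² = 0.1372 + 6.1983 = 6.3355, so posterior SD = 0.3973.
Posterior mean = (4.1/2.7² + 30·-1.98/2.2²) / 6.3355 = -1.8484.
Interval: -1.8484 ± 1.645 × 0.3973 → [-2.502, -1.195].

[-2.502, -1.195]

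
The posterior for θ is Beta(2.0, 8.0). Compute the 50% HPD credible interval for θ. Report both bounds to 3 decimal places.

[0.062, 0.214]

The posterior is unimodal and skewed, so the HPD interval has equal density at both endpoints and is the shortest 50% interval.
Solving f(0.062) = f(0.214) with F(0.214) − F(0.062) = 0.50 gives [0.062, 0.214].
For comparison, the equal-tailed interval is [0.107, 0.272]; the HPD is narrower and shifted toward the mode.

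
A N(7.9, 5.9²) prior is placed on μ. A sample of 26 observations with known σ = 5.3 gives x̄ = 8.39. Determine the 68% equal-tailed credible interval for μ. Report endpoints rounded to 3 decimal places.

[7.357, 9.393]

Posterior precision = 1/5.9² + 26/5.3² = 0.0287 + 0.9256 = 0.9543, so posterior SD = 1.0237.
Posterior mean = (7.9/5.9² + 26·8.39/5.3²) / 0.9543 = 8.3752.
Interval: 8.3752 ± 0.994 × 1.0237 → [7.357, 9.393].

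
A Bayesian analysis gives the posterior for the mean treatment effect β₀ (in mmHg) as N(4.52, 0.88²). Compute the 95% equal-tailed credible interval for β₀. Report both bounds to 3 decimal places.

The posterior is symmetric, so the 95% equal-tailed interval is β₀ = 4.52 ± z·0.88 with z = 1.960.
Half-width: 1.960 × 0.88 = 1.725.
4.52 − 1.725 = 2.795; 4.52 + 1.725 = 6.245.

[2.795, 6.245]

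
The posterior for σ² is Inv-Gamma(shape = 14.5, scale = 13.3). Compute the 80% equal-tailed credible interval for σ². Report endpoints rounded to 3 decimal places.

[0.681, 1.346]

Inverse-Gamma(14.5, 13.3) quantiles: F⁻¹(0.1) and F⁻¹(0.9).
Equivalently, 1/σ² ~ Gamma(14.5, rate = 13.3); invert its 0.9 and 0.1 quantiles.
Posterior mean ≈ 0.985, SD ≈ 0.279; a Normal approximation gives roughly [0.628, 1.342].
Exact: lower = 0.681; upper = 1.346.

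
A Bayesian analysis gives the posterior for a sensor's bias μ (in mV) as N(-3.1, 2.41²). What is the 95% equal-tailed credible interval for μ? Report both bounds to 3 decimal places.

The posterior is symmetric, so the 95% equal-tailed interval is μ = -3.1 ± z·2.41 with z = 1.960.
Half-width: 1.960 × 2.41 = 4.724.
-3.1 − 4.724 = -7.824; -3.1 + 4.724 = 1.624.

[-7.824, 1.624]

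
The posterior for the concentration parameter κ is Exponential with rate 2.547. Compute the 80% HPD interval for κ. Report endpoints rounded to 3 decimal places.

[0.000, 0.632]

The exponential density is strictly decreasing on [0, ∞), so the HPD interval is anchored at 0: [0, q] with P(κ ≤ q) = 0.80.
q = −ln(1 − 0.80) / 2.547 = 1.6094 / 2.547 = 0.632.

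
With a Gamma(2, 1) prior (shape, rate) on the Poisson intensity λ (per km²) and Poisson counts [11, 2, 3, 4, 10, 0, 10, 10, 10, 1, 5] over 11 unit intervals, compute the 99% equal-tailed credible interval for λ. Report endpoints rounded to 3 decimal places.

[4.053, 7.593]

Posterior: Gamma(2+66, 1+11) = Gamma(68, 12) (shape, rate).
Equal-tailed 99% interval: Gamma(68, 12) quantiles at 0.005 and 0.995.
Posterior mean ≈ 5.667, SD ≈ 0.687; a Normal approximation gives roughly [3.897, 7.437].
Exact: lower = 4.053; upper = 7.593.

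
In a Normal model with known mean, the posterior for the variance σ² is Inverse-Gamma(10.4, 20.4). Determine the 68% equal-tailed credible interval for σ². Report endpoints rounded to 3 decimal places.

[1.505, 2.817]

Inverse-Gamma(10.4, 20.4) quantiles: F⁻¹(0.16) and F⁻¹(0.84).
Equivalently, 1/σ² ~ Gamma(10.4, rate = 20.4); invert its 0.84 and 0.16 quantiles.
Posterior mean ≈ 2.170, SD ≈ 0.749; a Normal approximation gives roughly [1.426, 2.915].
Exact: lower = 1.505; upper = 2.817.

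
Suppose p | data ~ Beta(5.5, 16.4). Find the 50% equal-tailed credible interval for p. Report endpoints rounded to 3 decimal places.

[0.185, 0.309]

Posterior: Beta(5.5, 16.4).
Equal-tailed 50% interval: the 0.25 and 0.75 quantiles of Beta(5.5, 16.4).
Posterior mean ≈ 0.251, SD ≈ 0.091; a Normal approximation gives roughly [0.190, 0.312].
Exact: F⁻¹(0.25) = 0.185; F⁻¹(0.75) = 0.309.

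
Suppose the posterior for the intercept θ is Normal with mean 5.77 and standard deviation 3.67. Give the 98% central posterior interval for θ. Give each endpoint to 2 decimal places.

The posterior is symmetric, so the 98% equal-tailed interval is θ = 5.77 ± z·3.67 with z = 2.326.
Half-width: 2.326 × 3.67 = 8.54.
5.77 − 8.54 = -2.77; 5.77 + 8.54 = 14.31.

[-2.77, 14.31]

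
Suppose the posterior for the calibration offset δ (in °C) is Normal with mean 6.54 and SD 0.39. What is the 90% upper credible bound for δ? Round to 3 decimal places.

Need U with P(δ ≤ U) = 0.90: U = 6.54 + z_{0.1}·0.39.
z = 1.282; U = 6.54 + 1.282 × 0.39 = 7.040.

7.040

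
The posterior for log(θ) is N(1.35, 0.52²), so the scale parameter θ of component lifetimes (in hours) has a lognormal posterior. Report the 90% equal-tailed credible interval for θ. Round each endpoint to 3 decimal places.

On the log scale the 90% interval is 1.35 ± 1.645 × 0.52 = [0.4947, 2.2053].
Exponentiate: [e^0.4947, e^2.2053] = [1.640, 9.073].

[1.640, 9.073]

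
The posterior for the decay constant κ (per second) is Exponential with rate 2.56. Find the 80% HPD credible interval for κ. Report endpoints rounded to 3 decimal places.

The exponential density is strictly decreasing on [0, ∞), so the HPD interval is anchored at 0: [0, q] with P(κ ≤ q) = 0.80.
q = −ln(1 − 0.80) / 2.56 = 1.6094 / 2.56 = 0.629.

[0.000, 0.629]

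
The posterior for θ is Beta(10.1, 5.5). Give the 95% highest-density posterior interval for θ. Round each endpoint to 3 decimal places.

The posterior is unimodal and skewed, so the HPD interval has equal density at both endpoints and is the shortest 95% interval.
Solving f(0.418) = f(0.867) with F(0.867) − F(0.418) = 0.95 gives [0.418, 0.867].
For comparison, the equal-tailed interval is [0.404, 0.855]; the HPD is narrower and shifted toward the mode.

[0.418, 0.867]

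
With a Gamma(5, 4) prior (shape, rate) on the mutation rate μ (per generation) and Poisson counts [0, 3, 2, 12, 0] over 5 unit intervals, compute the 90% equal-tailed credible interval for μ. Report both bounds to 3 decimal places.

Posterior: Gamma(5+17, 4+5) = Gamma(22, 9) (shape, rate).
Equal-tailed 90% interval: Gamma(22, 9) quantiles at 0.05 and 0.95.
Posterior mean ≈ 2.444, SD ≈ 0.521; a Normal approximation gives roughly [1.587, 3.302].
Exact: lower = 1.655; upper = 3.360.

[1.655, 3.360]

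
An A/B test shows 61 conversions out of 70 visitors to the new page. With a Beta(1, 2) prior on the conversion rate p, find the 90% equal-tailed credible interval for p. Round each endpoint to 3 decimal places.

[0.776, 0.912]

Posterior: Beta(1+61, 2+9) = Beta(62, 11).
Equal-tailed 90% interval: the 0.05 and 0.95 quantiles of Beta(62, 11).
Posterior mean ≈ 0.849, SD ≈ 0.042; a Normal approximation gives roughly [0.781, 0.918].
Exact: F⁻¹(0.05) = 0.776; F⁻¹(0.95) = 0.912.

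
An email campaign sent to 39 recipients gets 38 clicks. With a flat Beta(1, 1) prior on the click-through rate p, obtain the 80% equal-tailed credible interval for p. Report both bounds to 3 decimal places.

Posterior: Beta(1+38, 1+1) = Beta(39, 2).
Equal-tailed 80% interval: the 0.1 and 0.9 quantiles of Beta(39, 2).
Posterior mean ≈ 0.951, SD ≈ 0.033; a Normal approximation gives roughly [0.909, 0.994].
Exact: F⁻¹(0.1) = 0.906; F⁻¹(0.9) = 0.987.

[0.906, 0.987]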